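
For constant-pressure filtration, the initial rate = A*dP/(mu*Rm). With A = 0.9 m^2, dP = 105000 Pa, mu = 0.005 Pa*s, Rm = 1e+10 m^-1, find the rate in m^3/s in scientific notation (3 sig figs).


rate = A * dP / (mu * Rm)
rate = 0.9 * 105000 / (0.005 * 1e+10)
rate = 94500.0 / 5.000e+07
rate = 1.89e-03 m^3/s


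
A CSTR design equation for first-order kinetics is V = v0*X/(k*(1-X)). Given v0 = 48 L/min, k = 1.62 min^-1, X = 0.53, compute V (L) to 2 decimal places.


V = v0 * X / (k * (1 - X))
V = 48 * 0.53 / (1.62 * (1 - 0.53))
V = 25.44 / (1.62 * 0.47)
V = 25.44 / 0.7614
V = 33.41 L


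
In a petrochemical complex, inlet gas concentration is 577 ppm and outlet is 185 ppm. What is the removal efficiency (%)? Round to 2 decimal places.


Efficiency = (G_in - G_out) / G_in * 100%
Efficiency = (577 - 185) / 577 * 100
Efficiency = 392 / 577 * 100
Efficiency = 67.94%


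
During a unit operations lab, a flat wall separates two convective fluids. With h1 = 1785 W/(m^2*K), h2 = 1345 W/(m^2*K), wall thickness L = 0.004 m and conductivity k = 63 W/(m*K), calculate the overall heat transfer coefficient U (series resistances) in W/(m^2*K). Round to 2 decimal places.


1/U = 1/h1 + L/k + 1/h2
1/U = 1/1785 + 0.004/63 + 1/1345
1/U = 0.0005602241 + 6.34921e-05 + 0.0007434944
1/U = 0.0013672106
U = 731.42 W/(m^2*K)


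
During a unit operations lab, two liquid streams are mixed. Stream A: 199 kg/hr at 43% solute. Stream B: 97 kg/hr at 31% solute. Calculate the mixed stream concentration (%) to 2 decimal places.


Mass balance on solute: F1*x1 + F2*x2 = F3*x3
F3 = F1 + F2 = 199 + 97 = 296 kg/hr
x3 = (F1*x1 + F2*x2)/F3
x3 = (199*0.43 + 97*0.31) / 296
x3 = 39.07%


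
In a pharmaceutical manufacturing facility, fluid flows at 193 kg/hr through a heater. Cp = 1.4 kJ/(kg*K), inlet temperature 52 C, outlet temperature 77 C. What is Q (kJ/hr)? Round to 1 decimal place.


Q = m_dot * Cp * (T2 - T1)
Q = 193 * 1.4 * (77 - 52)
Q = 193 * 1.4 * 25
Q = 6755.0 kJ/hr


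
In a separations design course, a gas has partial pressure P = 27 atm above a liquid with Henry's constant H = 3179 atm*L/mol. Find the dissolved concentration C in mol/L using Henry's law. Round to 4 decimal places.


C = P / H
C = 27 / 3179
C = 0.0085 mol/L


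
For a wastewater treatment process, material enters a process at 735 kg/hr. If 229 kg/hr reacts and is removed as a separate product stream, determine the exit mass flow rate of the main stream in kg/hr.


Steady-state mass balance on the main outlet: F_out = F_in - F_removed
F_out = 735 - 229
F_out = 506 kg/hr


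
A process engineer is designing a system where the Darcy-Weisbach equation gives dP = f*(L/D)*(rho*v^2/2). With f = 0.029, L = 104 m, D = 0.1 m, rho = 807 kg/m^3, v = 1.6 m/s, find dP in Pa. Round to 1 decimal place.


dP = f * (L/D) * (rho*v^2/2)
dP = 0.029 * (104/0.1) * (807*1.6^2/2)
L/D = 1040.0
rho*v^2/2 = 807*2.56/2 = 1032.96
dP = 0.029 * 1040.0 * 1032.96
dP = 31154.1 Pa


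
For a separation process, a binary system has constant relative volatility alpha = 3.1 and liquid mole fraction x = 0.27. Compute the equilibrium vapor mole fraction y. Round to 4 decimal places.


y = alpha*x / (1 + (alpha-1)*x)
y = 3.1*0.27 / (1 + (3.1-1)*0.27)
y = 0.837 / (1 + 0.567)
y = 0.837 / 1.567
y = 0.5341


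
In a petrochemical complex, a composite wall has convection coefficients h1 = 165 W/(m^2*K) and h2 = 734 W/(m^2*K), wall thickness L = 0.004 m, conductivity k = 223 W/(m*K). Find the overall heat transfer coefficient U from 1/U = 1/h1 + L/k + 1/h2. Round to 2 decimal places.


1/U = 1/h1 + L/k + 1/h2
1/U = 1/165 + 0.004/223 + 1/734
1/U = 0.0060606061 + 1.79372e-05 + 0.0013623978
1/U = 0.0074409411
U = 134.39 W/(m^2*K)


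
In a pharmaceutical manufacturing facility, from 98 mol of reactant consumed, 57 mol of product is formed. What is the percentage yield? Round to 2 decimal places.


Yield = (moles product / moles consumed) * 100%
Yield = (57 / 98) * 100
Yield = 0.5816 * 100
Yield = 58.16%


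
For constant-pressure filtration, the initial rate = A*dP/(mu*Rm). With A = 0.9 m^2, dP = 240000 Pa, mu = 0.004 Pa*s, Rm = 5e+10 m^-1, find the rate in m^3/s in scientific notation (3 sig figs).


rate = A * dP / (mu * Rm)
rate = 0.9 * 240000 / (0.004 * 5e+10)
rate = 216000.0 / 2.000e+08
rate = 1.08e-03 m^3/s


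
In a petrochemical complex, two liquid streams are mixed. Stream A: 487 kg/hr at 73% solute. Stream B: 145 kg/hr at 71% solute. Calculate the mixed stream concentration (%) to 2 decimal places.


Mass balance on solute: F1*x1 + F2*x2 = F3*x3
F3 = F1 + F2 = 487 + 145 = 632 kg/hr
x3 = (F1*x1 + F2*x2)/F3
x3 = (487*0.73 + 145*0.71) / 632
x3 = 72.54%


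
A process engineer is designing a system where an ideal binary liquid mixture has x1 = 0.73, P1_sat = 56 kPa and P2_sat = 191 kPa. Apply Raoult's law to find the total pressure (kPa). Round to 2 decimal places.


P = x1*P1_sat + x2*P2_sat
x2 = 1 - x1 = 1 - 0.73 = 0.27
P = 0.73*56 + 0.27*191
P = 40.88 + 51.57
P = 92.45 kPa


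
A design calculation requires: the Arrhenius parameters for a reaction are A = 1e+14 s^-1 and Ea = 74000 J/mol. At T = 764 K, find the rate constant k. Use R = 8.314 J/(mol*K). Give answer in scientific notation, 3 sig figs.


k = A * exp(-Ea/(R*T))
k = 1e+14 * exp(-74000 / (8.314 * 764))
k = 1e+14 * exp(-11.650065)
k = 8.72e+08


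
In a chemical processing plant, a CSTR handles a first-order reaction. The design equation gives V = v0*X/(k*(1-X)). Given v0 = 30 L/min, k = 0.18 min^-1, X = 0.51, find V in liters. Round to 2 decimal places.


V = v0 * X / (k * (1 - X))
V = 30 * 0.51 / (0.18 * (1 - 0.51))
V = 15.3 / (0.18 * 0.49)
V = 15.3 / 0.0882
V = 173.47 L


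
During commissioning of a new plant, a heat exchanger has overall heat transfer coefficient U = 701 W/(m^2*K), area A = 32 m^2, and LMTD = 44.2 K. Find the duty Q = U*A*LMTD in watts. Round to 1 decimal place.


Q = U * A * LMTD
Q = 701 * 32 * 44.2
Q = 991494.4 W


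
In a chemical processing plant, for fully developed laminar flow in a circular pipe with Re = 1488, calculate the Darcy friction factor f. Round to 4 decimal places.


f = 64 / Re
f = 64 / 1488
f = 0.0430


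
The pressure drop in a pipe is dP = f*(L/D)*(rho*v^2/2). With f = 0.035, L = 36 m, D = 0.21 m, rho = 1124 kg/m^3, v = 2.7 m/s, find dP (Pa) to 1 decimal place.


dP = f * (L/D) * (rho*v^2/2)
dP = 0.035 * (36/0.21) * (1124*2.7^2/2)
L/D = 171.42857143
rho*v^2/2 = 1124*7.29/2 = 4096.98
dP = 0.035 * 171.42857143 * 4096.98
dP = 24581.9 Pa


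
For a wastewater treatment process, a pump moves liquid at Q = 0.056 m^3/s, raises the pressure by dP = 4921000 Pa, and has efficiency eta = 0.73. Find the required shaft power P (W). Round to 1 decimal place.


P = Q * dP / eta
P = 0.056 * 4921000 / 0.73
P = 275576.0 / 0.73
P = 377501.4 W


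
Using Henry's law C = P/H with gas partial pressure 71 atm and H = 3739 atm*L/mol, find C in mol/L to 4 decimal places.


C = P / H
C = 71 / 3739
C = 0.0190 mol/L


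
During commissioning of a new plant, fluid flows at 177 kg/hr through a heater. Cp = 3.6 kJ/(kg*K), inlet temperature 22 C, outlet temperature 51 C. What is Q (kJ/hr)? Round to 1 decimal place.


Q = m_dot * Cp * (T2 - T1)
Q = 177 * 3.6 * (51 - 22)
Q = 177 * 3.6 * 29
Q = 18478.8 kJ/hr


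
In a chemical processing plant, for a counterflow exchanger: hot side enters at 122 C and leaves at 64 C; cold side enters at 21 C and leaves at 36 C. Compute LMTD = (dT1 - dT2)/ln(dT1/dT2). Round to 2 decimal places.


dT1 = Th_in - Tc_out = 122 - 36 = 86
dT2 = Th_out - Tc_in = 64 - 21 = 43
LMTD = (dT1 - dT2) / ln(dT1/dT2)
LMTD = (86 - 43) / ln(86/43)
LMTD = 62.04 K


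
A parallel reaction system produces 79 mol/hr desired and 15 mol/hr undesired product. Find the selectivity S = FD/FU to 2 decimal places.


S = desired product rate / undesired product rate
S = 79 / 15
S = 5.27


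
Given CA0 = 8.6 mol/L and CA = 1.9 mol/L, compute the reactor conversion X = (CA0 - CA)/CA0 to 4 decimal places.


X = (CA0 - CA) / CA0
X = (8.6 - 1.9) / 8.6
X = 6.7 / 8.6
X = 0.7791


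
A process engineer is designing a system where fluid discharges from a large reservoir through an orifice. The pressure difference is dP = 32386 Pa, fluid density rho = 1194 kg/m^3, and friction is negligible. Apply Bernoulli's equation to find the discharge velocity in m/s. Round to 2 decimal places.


v = sqrt(2*dP/rho)
v = sqrt(2*32386/1194)
v = sqrt(54.247906)
v = 7.37 m/s


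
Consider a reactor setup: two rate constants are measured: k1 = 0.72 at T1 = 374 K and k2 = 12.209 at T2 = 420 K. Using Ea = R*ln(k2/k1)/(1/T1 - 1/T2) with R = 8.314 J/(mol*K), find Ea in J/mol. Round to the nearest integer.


Ea = R * ln(k2/k1) / (1/T1 - 1/T2)
ln(k2/k1) = ln(12.209/0.72) = 2.8306775
1/T1 - 1/T2 = 1/374 - 1/420 = 0.00029284441
Ea = 8.314 * 2.8306775 / 0.00029284441
Ea = 80364 J/mol


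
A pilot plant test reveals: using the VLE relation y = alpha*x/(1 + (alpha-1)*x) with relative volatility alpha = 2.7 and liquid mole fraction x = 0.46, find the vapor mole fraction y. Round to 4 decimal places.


y = alpha*x / (1 + (alpha-1)*x)
y = 2.7*0.46 / (1 + (2.7-1)*0.46)
y = 1.242 / (1 + 0.782)
y = 1.242 / 1.782
y = 0.6970


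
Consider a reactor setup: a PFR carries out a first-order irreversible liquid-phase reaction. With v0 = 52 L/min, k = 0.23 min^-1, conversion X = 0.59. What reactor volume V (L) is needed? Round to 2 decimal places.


V = (v0/k) * ln(1/(1-X))
V = (52/0.23) * ln(1/(1-0.59))
V = 226.086957 * ln(2.439024)
V = 226.086957 * 0.891598
V = 201.58 L


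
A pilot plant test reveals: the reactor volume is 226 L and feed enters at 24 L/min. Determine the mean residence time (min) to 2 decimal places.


tau = V / v0
tau = 226 / 24
tau = 9.42 min


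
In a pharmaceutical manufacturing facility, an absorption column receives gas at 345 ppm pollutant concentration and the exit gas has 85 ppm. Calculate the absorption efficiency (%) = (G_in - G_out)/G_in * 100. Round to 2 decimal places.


Efficiency = (G_in - G_out) / G_in * 100%
Efficiency = (345 - 85) / 345 * 100
Efficiency = 260 / 345 * 100
Efficiency = 75.36%


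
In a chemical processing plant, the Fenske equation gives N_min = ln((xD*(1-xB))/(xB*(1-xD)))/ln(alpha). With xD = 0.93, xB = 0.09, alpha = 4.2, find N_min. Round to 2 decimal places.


N_min = ln((xD*(1-xB))/(xB*(1-xD))) / ln(alpha)
Numerator inside ln: 0.8463 / 0.0063 = 134.333333
ln(134.333333) = 4.900324
ln(alpha) = ln(4.2) = 1.435085
N_min = 4.900324 / 1.435085 = 3.41


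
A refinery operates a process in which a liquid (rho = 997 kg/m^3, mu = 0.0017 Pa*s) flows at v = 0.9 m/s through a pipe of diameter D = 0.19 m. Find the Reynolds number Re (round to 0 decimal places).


Re = rho * v * D / mu
Re = 997 * 0.9 * 0.19 / 0.0017
Re = 170.487 / 0.0017
Re = 100286


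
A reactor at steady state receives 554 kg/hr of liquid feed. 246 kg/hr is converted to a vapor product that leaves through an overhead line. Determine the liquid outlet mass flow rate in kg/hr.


Steady-state mass balance on the main outlet: F_out = F_in - F_removed
F_out = 554 - 246
F_out = 308 kg/hr


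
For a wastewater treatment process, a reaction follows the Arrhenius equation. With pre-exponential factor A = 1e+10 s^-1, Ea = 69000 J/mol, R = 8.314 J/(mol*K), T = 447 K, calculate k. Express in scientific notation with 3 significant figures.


k = A * exp(-Ea/(R*T))
k = 1e+10 * exp(-69000 / (8.314 * 447))
k = 1e+10 * exp(-18.566564)
k = 8.64e+01


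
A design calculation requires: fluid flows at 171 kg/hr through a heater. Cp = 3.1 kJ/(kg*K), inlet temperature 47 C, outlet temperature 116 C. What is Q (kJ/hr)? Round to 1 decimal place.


Q = m_dot * Cp * (T2 - T1)
Q = 171 * 3.1 * (116 - 47)
Q = 171 * 3.1 * 69
Q = 36576.9 kJ/hr


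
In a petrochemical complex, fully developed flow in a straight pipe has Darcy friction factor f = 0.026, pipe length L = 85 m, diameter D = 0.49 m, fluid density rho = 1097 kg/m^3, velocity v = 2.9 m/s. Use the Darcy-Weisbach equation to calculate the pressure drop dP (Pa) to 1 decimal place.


dP = f * (L/D) * (rho*v^2/2)
dP = 0.026 * (85/0.49) * (1097*2.9^2/2)
L/D = 173.46938776
rho*v^2/2 = 1097*8.41/2 = 4612.885
dP = 0.026 * 173.46938776 * 4612.885
dP = 20805.1 Pa


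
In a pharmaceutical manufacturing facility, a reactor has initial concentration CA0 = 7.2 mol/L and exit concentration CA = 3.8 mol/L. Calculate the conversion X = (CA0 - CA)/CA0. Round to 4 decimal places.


X = (CA0 - CA) / CA0
X = (7.2 - 3.8) / 7.2
X = 3.4 / 7.2
X = 0.4722


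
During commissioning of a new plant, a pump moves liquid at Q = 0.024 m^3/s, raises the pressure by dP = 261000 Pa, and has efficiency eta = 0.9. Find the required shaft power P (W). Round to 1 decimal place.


P = Q * dP / eta
P = 0.024 * 261000 / 0.9
P = 6264.0 / 0.9
P = 6960.0 W


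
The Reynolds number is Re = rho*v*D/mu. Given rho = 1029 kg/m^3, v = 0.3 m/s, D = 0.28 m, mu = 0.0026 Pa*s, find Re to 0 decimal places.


Re = rho * v * D / mu
Re = 1029 * 0.3 * 0.28 / 0.0026
Re = 86.436 / 0.0026
Re = 33245


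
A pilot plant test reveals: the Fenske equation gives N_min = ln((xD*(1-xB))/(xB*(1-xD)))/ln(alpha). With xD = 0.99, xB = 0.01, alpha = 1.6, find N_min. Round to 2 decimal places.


N_min = ln((xD*(1-xB))/(xB*(1-xD))) / ln(alpha)
Numerator inside ln: 0.9801 / 0.0001 = 9801.0
ln(9801.0) = 9.19024
ln(alpha) = ln(1.6) = 0.470004
N_min = 9.19024 / 0.470004 = 19.55


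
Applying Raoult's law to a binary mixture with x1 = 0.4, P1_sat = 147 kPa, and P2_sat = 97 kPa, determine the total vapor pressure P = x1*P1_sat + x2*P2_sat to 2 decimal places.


P = x1*P1_sat + x2*P2_sat
x2 = 1 - x1 = 1 - 0.4 = 0.6
P = 0.4*147 + 0.6*97
P = 58.8 + 58.2
P = 117.00 kPa


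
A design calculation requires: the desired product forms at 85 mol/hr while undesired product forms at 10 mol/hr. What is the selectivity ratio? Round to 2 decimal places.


S = desired product rate / undesired product rate
S = 85 / 10
S = 8.50


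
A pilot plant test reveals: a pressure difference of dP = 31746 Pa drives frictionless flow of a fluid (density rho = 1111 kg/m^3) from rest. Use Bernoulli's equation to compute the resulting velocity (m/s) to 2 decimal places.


v = sqrt(2*dP/rho)
v = sqrt(2*31746/1111)
v = sqrt(57.148515)
v = 7.56 m/s


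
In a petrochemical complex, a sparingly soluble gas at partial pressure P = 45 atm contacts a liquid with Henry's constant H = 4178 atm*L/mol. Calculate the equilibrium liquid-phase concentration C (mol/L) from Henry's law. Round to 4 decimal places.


C = P / H
C = 45 / 4178
C = 0.0108 mol/L


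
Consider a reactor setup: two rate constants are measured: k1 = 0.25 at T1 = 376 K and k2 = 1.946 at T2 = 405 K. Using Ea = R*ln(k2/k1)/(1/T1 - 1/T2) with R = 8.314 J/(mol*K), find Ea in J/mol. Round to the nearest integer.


Ea = R * ln(k2/k1) / (1/T1 - 1/T2)
ln(k2/k1) = ln(1.946/0.25) = 2.0520703
1/T1 - 1/T2 = 1/376 - 1/405 = 0.000190438666
Ea = 8.314 * 2.0520703 / 0.000190438666
Ea = 89587 J/mol


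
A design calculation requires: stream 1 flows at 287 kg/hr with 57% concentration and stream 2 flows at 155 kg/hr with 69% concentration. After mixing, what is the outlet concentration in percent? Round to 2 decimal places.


Mass balance on solute: F1*x1 + F2*x2 = F3*x3
F3 = F1 + F2 = 287 + 155 = 442 kg/hr
x3 = (F1*x1 + F2*x2)/F3
x3 = (287*0.57 + 155*0.69) / 442
x3 = 61.21%


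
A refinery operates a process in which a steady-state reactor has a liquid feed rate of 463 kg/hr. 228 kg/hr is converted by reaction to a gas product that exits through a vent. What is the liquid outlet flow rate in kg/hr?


Steady-state mass balance on the main outlet: F_out = F_in - F_removed
F_out = 463 - 228
F_out = 235 kg/hr


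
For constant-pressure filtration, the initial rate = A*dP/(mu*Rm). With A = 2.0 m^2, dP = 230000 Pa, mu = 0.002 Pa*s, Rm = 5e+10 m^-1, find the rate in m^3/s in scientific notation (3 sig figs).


rate = A * dP / (mu * Rm)
rate = 2.0 * 230000 / (0.002 * 5e+10)
rate = 460000.0 / 1.000e+08
rate = 4.60e-03 m^3/s


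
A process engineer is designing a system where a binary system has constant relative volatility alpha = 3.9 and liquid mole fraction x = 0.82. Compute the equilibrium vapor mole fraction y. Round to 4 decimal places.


y = alpha*x / (1 + (alpha-1)*x)
y = 3.9*0.82 / (1 + (3.9-1)*0.82)
y = 3.198 / (1 + 2.378)
y = 3.198 / 3.378
y = 0.9467


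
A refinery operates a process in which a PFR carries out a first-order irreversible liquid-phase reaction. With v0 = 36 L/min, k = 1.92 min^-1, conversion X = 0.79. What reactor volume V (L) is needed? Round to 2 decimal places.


V = (v0/k) * ln(1/(1-X))
V = (36/1.92) * ln(1/(1-0.79))
V = 18.75 * ln(4.761905)
V = 18.75 * 1.560648
V = 29.26 L


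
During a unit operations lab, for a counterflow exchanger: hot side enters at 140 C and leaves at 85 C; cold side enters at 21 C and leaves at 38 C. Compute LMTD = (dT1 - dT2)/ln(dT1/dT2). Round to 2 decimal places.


dT1 = Th_in - Tc_out = 140 - 38 = 102
dT2 = Th_out - Tc_in = 85 - 21 = 64
LMTD = (dT1 - dT2) / ln(dT1/dT2)
LMTD = (102 - 64) / ln(102/64)
LMTD = 81.53 K


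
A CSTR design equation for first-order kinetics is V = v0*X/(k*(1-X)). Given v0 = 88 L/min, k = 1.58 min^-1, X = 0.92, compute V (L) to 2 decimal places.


V = v0 * X / (k * (1 - X))
V = 88 * 0.92 / (1.58 * (1 - 0.92))
V = 80.96 / (1.58 * 0.08)
V = 80.96 / 0.1264
V = 640.51 L


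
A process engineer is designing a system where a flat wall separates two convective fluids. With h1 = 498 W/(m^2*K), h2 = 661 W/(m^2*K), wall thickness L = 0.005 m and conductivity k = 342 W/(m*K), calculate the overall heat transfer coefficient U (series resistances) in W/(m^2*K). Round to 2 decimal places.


1/U = 1/h1 + L/k + 1/h2
1/U = 1/498 + 0.005/342 + 1/661
1/U = 0.0020080321 + 1.46199e-05 + 0.0015128593
1/U = 0.0035355113
U = 282.84 W/(m^2*K)


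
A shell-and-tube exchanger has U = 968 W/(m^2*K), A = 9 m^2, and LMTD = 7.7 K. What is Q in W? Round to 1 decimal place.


Q = U * A * LMTD
Q = 968 * 9 * 7.7
Q = 67082.4 W


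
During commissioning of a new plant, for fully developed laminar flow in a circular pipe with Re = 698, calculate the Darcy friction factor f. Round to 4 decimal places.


f = 64 / Re
f = 64 / 698
f = 0.0917


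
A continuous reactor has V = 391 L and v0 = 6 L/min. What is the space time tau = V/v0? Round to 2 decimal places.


tau = V / v0
tau = 391 / 6
tau = 65.17 min


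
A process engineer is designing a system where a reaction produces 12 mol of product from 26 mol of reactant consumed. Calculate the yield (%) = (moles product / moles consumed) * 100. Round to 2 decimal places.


Yield = (moles product / moles consumed) * 100%
Yield = (12 / 26) * 100
Yield = 0.4615 * 100
Yield = 46.15%


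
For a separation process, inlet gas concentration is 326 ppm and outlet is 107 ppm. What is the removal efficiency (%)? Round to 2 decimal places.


Efficiency = (G_in - G_out) / G_in * 100%
Efficiency = (326 - 107) / 326 * 100
Efficiency = 219 / 326 * 100
Efficiency = 67.18%


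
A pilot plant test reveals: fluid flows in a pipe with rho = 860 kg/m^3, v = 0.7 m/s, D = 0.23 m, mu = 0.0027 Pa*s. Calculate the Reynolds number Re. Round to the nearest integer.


Re = rho * v * D / mu
Re = 860 * 0.7 * 0.23 / 0.0027
Re = 138.46 / 0.0027
Re = 51281


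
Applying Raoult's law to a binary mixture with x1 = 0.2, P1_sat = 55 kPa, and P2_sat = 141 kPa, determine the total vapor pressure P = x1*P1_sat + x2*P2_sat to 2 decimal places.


P = x1*P1_sat + x2*P2_sat
x2 = 1 - x1 = 1 - 0.2 = 0.8
P = 0.2*55 + 0.8*141
P = 11.0 + 112.8
P = 123.80 kPa


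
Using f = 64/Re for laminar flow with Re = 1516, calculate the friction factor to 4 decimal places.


f = 64 / Re
f = 64 / 1516
f = 0.0422


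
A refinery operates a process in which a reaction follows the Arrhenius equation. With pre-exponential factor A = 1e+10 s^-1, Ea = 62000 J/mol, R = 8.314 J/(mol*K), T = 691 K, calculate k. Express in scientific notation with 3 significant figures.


k = A * exp(-Ea/(R*T))
k = 1e+10 * exp(-62000 / (8.314 * 691))
k = 1e+10 * exp(-10.792042)
k = 2.06e+05


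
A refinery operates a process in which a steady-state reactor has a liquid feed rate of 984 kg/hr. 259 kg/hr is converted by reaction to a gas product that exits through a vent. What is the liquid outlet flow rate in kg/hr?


Steady-state mass balance on the main outlet: F_out = F_in - F_removed
F_out = 984 - 259
F_out = 725 kg/hr


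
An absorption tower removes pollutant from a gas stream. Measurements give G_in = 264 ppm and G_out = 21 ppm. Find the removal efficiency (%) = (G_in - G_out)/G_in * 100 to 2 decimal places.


Efficiency = (G_in - G_out) / G_in * 100%
Efficiency = (264 - 21) / 264 * 100
Efficiency = 243 / 264 * 100
Efficiency = 92.05%


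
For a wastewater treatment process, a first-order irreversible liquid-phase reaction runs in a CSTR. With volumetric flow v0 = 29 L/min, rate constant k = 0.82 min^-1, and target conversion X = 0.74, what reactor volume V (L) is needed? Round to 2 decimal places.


V = v0 * X / (k * (1 - X))
V = 29 * 0.74 / (0.82 * (1 - 0.74))
V = 21.46 / (0.82 * 0.26)
V = 21.46 / 0.2132
V = 100.66 L


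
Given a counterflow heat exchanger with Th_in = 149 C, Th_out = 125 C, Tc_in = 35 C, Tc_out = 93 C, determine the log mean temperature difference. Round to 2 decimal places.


dT1 = Th_in - Tc_out = 149 - 93 = 56
dT2 = Th_out - Tc_in = 125 - 35 = 90
LMTD = (dT1 - dT2) / ln(dT1/dT2)
LMTD = (56 - 90) / ln(56/90)
LMTD = 71.66 K


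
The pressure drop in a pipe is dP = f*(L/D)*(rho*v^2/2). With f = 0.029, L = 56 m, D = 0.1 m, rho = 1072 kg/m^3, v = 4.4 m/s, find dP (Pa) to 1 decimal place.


dP = f * (L/D) * (rho*v^2/2)
dP = 0.029 * (56/0.1) * (1072*4.4^2/2)
L/D = 560.0
rho*v^2/2 = 1072*19.36/2 = 10376.96
dP = 0.029 * 560.0 * 10376.96
dP = 168521.8 Pa


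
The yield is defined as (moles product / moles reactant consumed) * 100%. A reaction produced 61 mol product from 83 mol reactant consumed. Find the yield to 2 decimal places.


Yield = (moles product / moles consumed) * 100%
Yield = (61 / 83) * 100
Yield = 0.7349 * 100
Yield = 73.49%


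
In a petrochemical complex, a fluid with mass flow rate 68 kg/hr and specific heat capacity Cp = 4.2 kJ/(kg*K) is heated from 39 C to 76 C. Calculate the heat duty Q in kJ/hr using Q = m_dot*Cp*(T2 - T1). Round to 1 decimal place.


Q = m_dot * Cp * (T2 - T1)
Q = 68 * 4.2 * (76 - 39)
Q = 68 * 4.2 * 37
Q = 10567.2 kJ/hr


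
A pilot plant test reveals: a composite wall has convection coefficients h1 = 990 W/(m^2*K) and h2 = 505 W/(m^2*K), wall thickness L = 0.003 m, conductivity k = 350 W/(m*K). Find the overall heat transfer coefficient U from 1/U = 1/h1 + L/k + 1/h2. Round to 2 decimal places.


1/U = 1/h1 + L/k + 1/h2
1/U = 1/990 + 0.003/350 + 1/505
1/U = 0.001010101 + 8.5714e-06 + 0.001980198
1/U = 0.0029988704
U = 333.46 W/(m^2*K)


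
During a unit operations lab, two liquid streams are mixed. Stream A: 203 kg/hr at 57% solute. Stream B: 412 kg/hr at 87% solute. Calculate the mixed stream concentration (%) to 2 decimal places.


Mass balance on solute: F1*x1 + F2*x2 = F3*x3
F3 = F1 + F2 = 203 + 412 = 615 kg/hr
x3 = (F1*x1 + F2*x2)/F3
x3 = (203*0.57 + 412*0.87) / 615
x3 = 77.10%


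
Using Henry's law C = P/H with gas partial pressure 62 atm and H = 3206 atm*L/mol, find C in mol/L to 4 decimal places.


C = P / H
C = 62 / 3206
C = 0.0193 mol/L


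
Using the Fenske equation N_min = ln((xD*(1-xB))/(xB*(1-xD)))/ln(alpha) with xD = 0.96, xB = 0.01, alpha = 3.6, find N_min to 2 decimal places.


N_min = ln((xD*(1-xB))/(xB*(1-xD))) / ln(alpha)
Numerator inside ln: 0.9504 / 0.0004 = 2376.0
ln(2376.0) = 7.773174
ln(alpha) = ln(3.6) = 1.280934
N_min = 7.773174 / 1.280934 = 6.07


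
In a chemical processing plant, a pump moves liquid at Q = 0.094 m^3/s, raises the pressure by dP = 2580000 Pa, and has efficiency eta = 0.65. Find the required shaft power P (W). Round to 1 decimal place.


P = Q * dP / eta
P = 0.094 * 2580000 / 0.65
P = 242520.0 / 0.65
P = 373107.7 W


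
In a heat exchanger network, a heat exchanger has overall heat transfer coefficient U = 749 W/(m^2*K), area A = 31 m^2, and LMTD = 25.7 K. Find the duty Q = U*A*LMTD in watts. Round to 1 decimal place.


Q = U * A * LMTD
Q = 749 * 31 * 25.7
Q = 596728.3 W


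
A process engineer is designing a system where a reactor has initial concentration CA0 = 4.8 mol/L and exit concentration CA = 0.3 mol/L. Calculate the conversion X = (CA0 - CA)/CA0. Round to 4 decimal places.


X = (CA0 - CA) / CA0
X = (4.8 - 0.3) / 4.8
X = 4.5 / 4.8
X = 0.9375


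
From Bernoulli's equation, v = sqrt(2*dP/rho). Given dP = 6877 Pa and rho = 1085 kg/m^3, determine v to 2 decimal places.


v = sqrt(2*dP/rho)
v = sqrt(2*6877/1085)
v = sqrt(12.676498)
v = 3.56 m/s


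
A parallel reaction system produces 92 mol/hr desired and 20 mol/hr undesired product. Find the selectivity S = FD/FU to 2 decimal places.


S = desired product rate / undesired product rate
S = 92 / 20
S = 4.60


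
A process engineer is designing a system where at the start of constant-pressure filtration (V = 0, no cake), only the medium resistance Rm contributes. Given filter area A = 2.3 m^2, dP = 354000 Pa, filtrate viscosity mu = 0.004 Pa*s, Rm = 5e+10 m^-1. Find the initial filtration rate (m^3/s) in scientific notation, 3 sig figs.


rate = A * dP / (mu * Rm)
rate = 2.3 * 354000 / (0.004 * 5e+10)
rate = 814200.0 / 2.000e+08
rate = 4.07e-03 m^3/s


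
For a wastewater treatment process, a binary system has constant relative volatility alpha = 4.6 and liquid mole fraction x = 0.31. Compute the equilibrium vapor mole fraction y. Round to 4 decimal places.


y = alpha*x / (1 + (alpha-1)*x)
y = 4.6*0.31 / (1 + (4.6-1)*0.31)
y = 1.426 / (1 + 1.116)
y = 1.426 / 2.116
y = 0.6739


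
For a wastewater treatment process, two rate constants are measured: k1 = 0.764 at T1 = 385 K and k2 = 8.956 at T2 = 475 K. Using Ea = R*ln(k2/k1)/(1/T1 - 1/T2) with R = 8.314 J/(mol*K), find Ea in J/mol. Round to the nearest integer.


Ea = R * ln(k2/k1) / (1/T1 - 1/T2)
ln(k2/k1) = ln(8.956/0.764) = 2.4615112
1/T1 - 1/T2 = 1/385 - 1/475 = 0.00049213944
Ea = 8.314 * 2.4615112 / 0.00049213944
Ea = 41584 J/mol


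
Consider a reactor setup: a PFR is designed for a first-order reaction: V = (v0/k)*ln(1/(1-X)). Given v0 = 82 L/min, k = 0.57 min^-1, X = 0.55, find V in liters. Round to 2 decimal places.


V = (v0/k) * ln(1/(1-X))
V = (82/0.57) * ln(1/(1-0.55))
V = 143.859649 * ln(2.222222)
V = 143.859649 * 0.798508
V = 114.87 L


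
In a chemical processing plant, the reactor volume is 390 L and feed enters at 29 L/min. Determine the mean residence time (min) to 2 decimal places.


tau = V / v0
tau = 390 / 29
tau = 13.45 min


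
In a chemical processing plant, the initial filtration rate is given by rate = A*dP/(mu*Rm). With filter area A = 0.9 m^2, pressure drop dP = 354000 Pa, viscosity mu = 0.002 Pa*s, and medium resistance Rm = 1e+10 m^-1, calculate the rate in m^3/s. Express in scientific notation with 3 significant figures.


rate = A * dP / (mu * Rm)
rate = 0.9 * 354000 / (0.002 * 1e+10)
rate = 318600.0 / 2.000e+07
rate = 1.59e-02 m^3/s


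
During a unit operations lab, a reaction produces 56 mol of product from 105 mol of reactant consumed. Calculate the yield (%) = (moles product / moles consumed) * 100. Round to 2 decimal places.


Yield = (moles product / moles consumed) * 100%
Yield = (56 / 105) * 100
Yield = 0.5333 * 100
Yield = 53.33%


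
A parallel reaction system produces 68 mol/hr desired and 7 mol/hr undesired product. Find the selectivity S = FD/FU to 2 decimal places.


S = desired product rate / undesired product rate
S = 68 / 7
S = 9.71


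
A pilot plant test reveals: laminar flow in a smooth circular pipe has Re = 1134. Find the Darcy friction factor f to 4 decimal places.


f = 64 / Re
f = 64 / 1134
f = 0.0564


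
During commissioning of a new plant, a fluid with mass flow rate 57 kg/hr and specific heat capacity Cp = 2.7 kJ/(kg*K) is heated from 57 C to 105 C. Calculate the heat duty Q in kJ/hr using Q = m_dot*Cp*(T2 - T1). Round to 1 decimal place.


Q = m_dot * Cp * (T2 - T1)
Q = 57 * 2.7 * (105 - 57)
Q = 57 * 2.7 * 48
Q = 7387.2 kJ/hr


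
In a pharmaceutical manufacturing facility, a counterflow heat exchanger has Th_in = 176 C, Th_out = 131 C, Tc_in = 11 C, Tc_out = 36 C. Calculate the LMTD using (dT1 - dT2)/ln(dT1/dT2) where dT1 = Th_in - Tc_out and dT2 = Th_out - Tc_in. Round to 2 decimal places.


dT1 = Th_in - Tc_out = 176 - 36 = 140
dT2 = Th_out - Tc_in = 131 - 11 = 120
LMTD = (dT1 - dT2) / ln(dT1/dT2)
LMTD = (140 - 120) / ln(140/120)
LMTD = 129.74 K


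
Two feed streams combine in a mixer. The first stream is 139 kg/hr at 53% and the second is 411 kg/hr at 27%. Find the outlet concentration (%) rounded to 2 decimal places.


Mass balance on solute: F1*x1 + F2*x2 = F3*x3
F3 = F1 + F2 = 139 + 411 = 550 kg/hr
x3 = (F1*x1 + F2*x2)/F3
x3 = (139*0.53 + 411*0.27) / 550
x3 = 33.57%


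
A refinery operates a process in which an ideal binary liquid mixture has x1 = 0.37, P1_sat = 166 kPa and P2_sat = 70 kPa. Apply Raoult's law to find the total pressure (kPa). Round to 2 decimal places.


P = x1*P1_sat + x2*P2_sat
x2 = 1 - x1 = 1 - 0.37 = 0.63
P = 0.37*166 + 0.63*70
P = 61.42 + 44.1
P = 105.52 kPa


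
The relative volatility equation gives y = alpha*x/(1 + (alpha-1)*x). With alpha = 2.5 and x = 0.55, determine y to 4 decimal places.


y = alpha*x / (1 + (alpha-1)*x)
y = 2.5*0.55 / (1 + (2.5-1)*0.55)
y = 1.375 / (1 + 0.825)
y = 1.375 / 1.825
y = 0.7534


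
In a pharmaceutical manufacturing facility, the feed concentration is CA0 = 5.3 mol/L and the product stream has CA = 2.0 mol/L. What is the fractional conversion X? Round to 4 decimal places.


X = (CA0 - CA) / CA0
X = (5.3 - 2.0) / 5.3
X = 3.3 / 5.3
X = 0.6226


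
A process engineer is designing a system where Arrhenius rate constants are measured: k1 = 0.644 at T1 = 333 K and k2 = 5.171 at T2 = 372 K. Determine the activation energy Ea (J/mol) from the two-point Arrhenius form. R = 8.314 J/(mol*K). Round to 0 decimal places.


Ea = R * ln(k2/k1) / (1/T1 - 1/T2)
ln(k2/k1) = ln(5.171/0.644) = 2.0831226
1/T1 - 1/T2 = 1/333 - 1/372 = 0.00031483096
Ea = 8.314 * 2.0831226 / 0.00031483096
Ea = 55011 J/mol


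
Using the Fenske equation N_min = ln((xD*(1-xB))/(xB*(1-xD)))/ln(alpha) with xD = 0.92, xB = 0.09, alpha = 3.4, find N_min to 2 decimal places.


N_min = ln((xD*(1-xB))/(xB*(1-xD))) / ln(alpha)
Numerator inside ln: 0.8372 / 0.0072 = 116.277778
ln(116.277778) = 4.755982
ln(alpha) = ln(3.4) = 1.223775
N_min = 4.755982 / 1.223775 = 3.89


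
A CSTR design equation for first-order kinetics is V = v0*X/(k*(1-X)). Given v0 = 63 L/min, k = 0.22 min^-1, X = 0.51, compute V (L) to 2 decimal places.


V = v0 * X / (k * (1 - X))
V = 63 * 0.51 / (0.22 * (1 - 0.51))
V = 32.13 / (0.22 * 0.49)
V = 32.13 / 0.1078
V = 298.05 L


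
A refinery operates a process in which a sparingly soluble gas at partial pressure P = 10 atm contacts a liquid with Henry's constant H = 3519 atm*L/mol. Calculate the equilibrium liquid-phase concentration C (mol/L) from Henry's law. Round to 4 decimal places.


C = P / H
C = 10 / 3519
C = 0.0028 mol/L


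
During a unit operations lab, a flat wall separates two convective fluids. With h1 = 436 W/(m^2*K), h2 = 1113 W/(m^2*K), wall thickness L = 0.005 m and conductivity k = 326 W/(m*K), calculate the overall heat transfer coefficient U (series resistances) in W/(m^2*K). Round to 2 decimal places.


1/U = 1/h1 + L/k + 1/h2
1/U = 1/436 + 0.005/326 + 1/1113
1/U = 0.002293578 + 1.53374e-05 + 0.0008984726
1/U = 0.003207388
U = 311.78 W/(m^2*K)


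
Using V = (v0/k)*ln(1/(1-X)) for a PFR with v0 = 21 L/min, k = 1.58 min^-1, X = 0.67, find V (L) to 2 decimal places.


V = (v0/k) * ln(1/(1-X))
V = (21/1.58) * ln(1/(1-0.67))
V = 13.291139 * ln(3.030303)
V = 13.291139 * 1.108663
V = 14.74 L


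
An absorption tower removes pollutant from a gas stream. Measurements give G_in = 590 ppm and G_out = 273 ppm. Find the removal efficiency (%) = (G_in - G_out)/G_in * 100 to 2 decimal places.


Efficiency = (G_in - G_out) / G_in * 100%
Efficiency = (590 - 273) / 590 * 100
Efficiency = 317 / 590 * 100
Efficiency = 53.73%


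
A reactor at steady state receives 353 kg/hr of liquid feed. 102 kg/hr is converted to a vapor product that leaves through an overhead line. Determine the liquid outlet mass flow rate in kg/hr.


Steady-state mass balance on the main outlet: F_out = F_in - F_removed
F_out = 353 - 102
F_out = 251 kg/hr


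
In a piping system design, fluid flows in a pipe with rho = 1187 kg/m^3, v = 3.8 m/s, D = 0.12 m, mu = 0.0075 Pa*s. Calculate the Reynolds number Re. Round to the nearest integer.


Re = rho * v * D / mu
Re = 1187 * 3.8 * 0.12 / 0.0075
Re = 541.272 / 0.0075
Re = 72170


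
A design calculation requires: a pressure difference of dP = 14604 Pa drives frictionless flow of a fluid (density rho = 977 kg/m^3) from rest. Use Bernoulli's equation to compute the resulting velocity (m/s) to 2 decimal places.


v = sqrt(2*dP/rho)
v = sqrt(2*14604/977)
v = sqrt(29.895599)
v = 5.47 m/s


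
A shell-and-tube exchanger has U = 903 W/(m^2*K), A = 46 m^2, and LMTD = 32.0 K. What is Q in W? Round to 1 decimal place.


Q = U * A * LMTD
Q = 903 * 46 * 32.0
Q = 1329216.0 W


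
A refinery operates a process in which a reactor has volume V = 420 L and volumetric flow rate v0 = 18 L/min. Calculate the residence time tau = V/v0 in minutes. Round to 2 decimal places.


tau = V / v0
tau = 420 / 18
tau = 23.33 min


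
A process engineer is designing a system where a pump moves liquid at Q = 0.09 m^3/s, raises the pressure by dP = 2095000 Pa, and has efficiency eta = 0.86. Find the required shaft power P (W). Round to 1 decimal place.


P = Q * dP / eta
P = 0.09 * 2095000 / 0.86
P = 188550.0 / 0.86
P = 219244.2 W


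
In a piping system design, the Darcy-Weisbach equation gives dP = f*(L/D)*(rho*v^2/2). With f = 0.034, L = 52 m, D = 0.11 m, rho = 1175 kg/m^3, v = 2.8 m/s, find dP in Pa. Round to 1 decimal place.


dP = f * (L/D) * (rho*v^2/2)
dP = 0.034 * (52/0.11) * (1175*2.8^2/2)
L/D = 472.72727273
rho*v^2/2 = 1175*7.84/2 = 4606.0
dP = 0.034 * 472.72727273 * 4606.0
dP = 74031.0 Pa


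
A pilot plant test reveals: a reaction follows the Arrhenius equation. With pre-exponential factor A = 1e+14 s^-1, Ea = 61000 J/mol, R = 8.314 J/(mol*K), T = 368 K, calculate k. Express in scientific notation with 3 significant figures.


k = A * exp(-Ea/(R*T))
k = 1e+14 * exp(-61000 / (8.314 * 368))
k = 1e+14 * exp(-19.937559)
k = 2.19e+05


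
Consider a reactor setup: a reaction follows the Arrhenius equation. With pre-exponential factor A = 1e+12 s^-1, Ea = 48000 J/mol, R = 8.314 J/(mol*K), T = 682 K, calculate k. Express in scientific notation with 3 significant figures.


k = A * exp(-Ea/(R*T))
k = 1e+12 * exp(-48000 / (8.314 * 682))
k = 1e+12 * exp(-8.465387)
k = 2.11e+08


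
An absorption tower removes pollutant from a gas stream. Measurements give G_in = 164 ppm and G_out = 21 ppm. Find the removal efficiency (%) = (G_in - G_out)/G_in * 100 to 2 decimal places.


Efficiency = (G_in - G_out) / G_in * 100%
Efficiency = (164 - 21) / 164 * 100
Efficiency = 143 / 164 * 100
Efficiency = 87.20%


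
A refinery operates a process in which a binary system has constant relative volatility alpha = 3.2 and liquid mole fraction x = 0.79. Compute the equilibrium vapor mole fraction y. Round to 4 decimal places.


y = alpha*x / (1 + (alpha-1)*x)
y = 3.2*0.79 / (1 + (3.2-1)*0.79)
y = 2.528 / (1 + 1.738)
y = 2.528 / 2.738
y = 0.9233


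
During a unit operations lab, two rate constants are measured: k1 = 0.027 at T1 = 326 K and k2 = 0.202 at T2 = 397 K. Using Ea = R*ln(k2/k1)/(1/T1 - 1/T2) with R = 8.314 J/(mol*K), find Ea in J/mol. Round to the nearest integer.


Ea = R * ln(k2/k1) / (1/T1 - 1/T2)
ln(k2/k1) = ln(0.202/0.027) = 2.0124308
1/T1 - 1/T2 = 1/326 - 1/397 = 0.000548592975
Ea = 8.314 * 2.0124308 / 0.000548592975
Ea = 30499 J/mol


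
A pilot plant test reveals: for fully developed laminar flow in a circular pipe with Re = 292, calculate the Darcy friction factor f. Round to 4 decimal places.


f = 64 / Re
f = 64 / 292
f = 0.2192


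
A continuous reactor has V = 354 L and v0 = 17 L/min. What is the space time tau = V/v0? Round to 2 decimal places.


tau = V / v0
tau = 354 / 17
tau = 20.82 min


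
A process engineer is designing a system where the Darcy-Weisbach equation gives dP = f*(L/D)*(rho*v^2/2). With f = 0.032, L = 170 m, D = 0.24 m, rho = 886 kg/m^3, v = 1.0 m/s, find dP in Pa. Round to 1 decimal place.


dP = f * (L/D) * (rho*v^2/2)
dP = 0.032 * (170/0.24) * (886*1.0^2/2)
L/D = 708.33333333
rho*v^2/2 = 886*1.0/2 = 443.0
dP = 0.032 * 708.33333333 * 443.0
dP = 10041.3 Pa


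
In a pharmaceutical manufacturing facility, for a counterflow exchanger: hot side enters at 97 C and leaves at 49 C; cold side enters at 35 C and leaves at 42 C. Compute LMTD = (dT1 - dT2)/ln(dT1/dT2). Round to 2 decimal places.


dT1 = Th_in - Tc_out = 97 - 42 = 55
dT2 = Th_out - Tc_in = 49 - 35 = 14
LMTD = (dT1 - dT2) / ln(dT1/dT2)
LMTD = (55 - 14) / ln(55/14)
LMTD = 29.96 K


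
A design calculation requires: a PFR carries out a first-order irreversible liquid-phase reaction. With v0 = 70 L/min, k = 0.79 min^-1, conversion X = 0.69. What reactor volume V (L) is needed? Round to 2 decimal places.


V = (v0/k) * ln(1/(1-X))
V = (70/0.79) * ln(1/(1-0.69))
V = 88.607595 * ln(3.225806)
V = 88.607595 * 1.171183
V = 103.78 L


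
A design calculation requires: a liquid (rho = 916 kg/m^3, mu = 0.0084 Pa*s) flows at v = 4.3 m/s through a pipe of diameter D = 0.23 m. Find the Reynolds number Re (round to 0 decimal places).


Re = rho * v * D / mu
Re = 916 * 4.3 * 0.23 / 0.0084
Re = 905.924 / 0.0084
Re = 107848


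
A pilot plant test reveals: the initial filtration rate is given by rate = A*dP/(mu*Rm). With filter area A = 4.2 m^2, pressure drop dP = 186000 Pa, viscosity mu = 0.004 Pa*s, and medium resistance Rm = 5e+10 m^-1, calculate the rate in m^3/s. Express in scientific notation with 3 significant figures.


rate = A * dP / (mu * Rm)
rate = 4.2 * 186000 / (0.004 * 5e+10)
rate = 781200.0 / 2.000e+08
rate = 3.91e-03 m^3/s


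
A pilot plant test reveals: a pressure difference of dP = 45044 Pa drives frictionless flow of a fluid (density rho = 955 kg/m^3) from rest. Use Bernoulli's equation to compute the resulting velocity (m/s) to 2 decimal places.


v = sqrt(2*dP/rho)
v = sqrt(2*45044/955)
v = sqrt(94.332984)
v = 9.71 m/s


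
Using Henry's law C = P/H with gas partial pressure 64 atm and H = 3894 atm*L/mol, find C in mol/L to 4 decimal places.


C = P / H
C = 64 / 3894
C = 0.0164 mol/L


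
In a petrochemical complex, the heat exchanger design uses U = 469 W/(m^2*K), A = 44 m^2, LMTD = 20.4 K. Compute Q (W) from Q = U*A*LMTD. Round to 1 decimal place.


Q = U * A * LMTD
Q = 469 * 44 * 20.4
Q = 420974.4 W


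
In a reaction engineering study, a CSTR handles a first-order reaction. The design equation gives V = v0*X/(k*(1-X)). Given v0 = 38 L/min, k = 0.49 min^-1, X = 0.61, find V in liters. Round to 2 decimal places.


V = v0 * X / (k * (1 - X))
V = 38 * 0.61 / (0.49 * (1 - 0.61))
V = 23.18 / (0.49 * 0.39)
V = 23.18 / 0.1911
V = 121.30 L


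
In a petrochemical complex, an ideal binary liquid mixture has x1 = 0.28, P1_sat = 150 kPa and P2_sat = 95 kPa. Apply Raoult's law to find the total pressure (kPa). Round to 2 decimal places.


P = x1*P1_sat + x2*P2_sat
x2 = 1 - x1 = 1 - 0.28 = 0.72
P = 0.28*150 + 0.72*95
P = 42.0 + 68.4
P = 110.40 kPa
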